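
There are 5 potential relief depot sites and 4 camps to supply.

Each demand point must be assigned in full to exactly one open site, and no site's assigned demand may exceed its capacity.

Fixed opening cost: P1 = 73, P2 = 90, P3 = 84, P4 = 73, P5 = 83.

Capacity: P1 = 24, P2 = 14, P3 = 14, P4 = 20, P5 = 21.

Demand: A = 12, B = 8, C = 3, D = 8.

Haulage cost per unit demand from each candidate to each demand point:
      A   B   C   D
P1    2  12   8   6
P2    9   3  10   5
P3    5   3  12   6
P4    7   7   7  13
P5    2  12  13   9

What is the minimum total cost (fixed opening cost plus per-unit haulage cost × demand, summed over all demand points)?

Open {P1, P3}; cheapest assignment that respects the capacities:
  P1 (cap 24, load 23): A, C, D — cost 12×2 + 3×8 + 8×6 = 96
  P3 (cap 14, load 8): B — cost 8×3 = 24
  Shipping 120, fixed 157 → total 277.
  Any other capacity-feasible assignment to {P1, P3} ships for at least 120.
Compare {P1, P2}: its best feasible assignment gives total 283.
Compare {P1, P4}: its best feasible assignment gives total 295.
Every other set of open sites that can feasibly serve all demand totals ≥ 283 even under its best assignment. Minimum: 277.

277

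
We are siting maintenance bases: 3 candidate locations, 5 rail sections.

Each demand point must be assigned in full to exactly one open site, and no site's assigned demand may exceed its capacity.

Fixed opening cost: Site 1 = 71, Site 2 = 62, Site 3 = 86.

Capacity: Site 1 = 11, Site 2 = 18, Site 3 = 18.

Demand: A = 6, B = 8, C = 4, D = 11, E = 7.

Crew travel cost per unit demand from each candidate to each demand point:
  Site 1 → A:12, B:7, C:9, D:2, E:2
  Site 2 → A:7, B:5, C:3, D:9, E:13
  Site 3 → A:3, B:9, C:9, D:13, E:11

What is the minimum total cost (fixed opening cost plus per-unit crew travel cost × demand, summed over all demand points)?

388

Open {Site 1, Site 2, Site 3}; cheapest assignment that respects the capacities:
  Site 1 (cap 11, load 11): D — cost 11×2 = 22
  Site 2 (cap 18, load 12): B, C — cost 8×5 + 4×3 = 52
  Site 3 (cap 18, load 13): A, E — cost 6×3 + 7×11 = 95
  Shipping 169, fixed 219 → total 388.
  Any other capacity-feasible assignment to {Site 1, Site 2, Site 3} ships for at least 169.
Compare {Site 2, Site 3}: its best feasible assignment gives total 462.
Every other set of open sites that can feasibly serve all demand totals ≥ 462 even under its best assignment. Minimum: 388.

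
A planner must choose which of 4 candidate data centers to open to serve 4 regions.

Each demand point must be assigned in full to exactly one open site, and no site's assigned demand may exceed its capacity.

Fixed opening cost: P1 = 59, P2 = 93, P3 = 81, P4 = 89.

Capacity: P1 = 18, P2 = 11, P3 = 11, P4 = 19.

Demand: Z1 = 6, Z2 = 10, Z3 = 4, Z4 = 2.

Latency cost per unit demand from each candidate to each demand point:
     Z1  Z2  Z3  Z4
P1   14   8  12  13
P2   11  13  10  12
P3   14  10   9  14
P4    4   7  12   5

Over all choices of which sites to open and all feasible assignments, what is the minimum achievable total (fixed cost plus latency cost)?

Open {P1, P4}; cheapest assignment that respects the capacities:
  P1 (cap 18, load 4): Z3 — cost 4×12 = 48
  P4 (cap 19, load 18): Z1, Z2, Z4 — cost 6×4 + 10×7 + 2×5 = 104
  Shipping 152, fixed 148 → total 300.
  Any other capacity-feasible assignment to {P1, P4} ships for at least 152.
Compare {P3, P4}: its best feasible assignment gives total 310.
Compare {P2, P4}: its best feasible assignment gives total 326.
Every other set of open sites that can feasibly serve all demand totals ≥ 310 even under its best assignment. Minimum: 300.

300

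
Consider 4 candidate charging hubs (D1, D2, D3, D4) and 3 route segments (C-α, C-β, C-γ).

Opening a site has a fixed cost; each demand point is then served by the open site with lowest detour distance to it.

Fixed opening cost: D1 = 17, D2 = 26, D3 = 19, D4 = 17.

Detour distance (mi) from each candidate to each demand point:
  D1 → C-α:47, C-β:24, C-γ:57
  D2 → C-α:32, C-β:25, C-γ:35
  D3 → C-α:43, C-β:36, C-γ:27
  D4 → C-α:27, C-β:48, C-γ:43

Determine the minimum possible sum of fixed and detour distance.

118

Open {D2}: assign each demand point to its cheapest open site.
  C-α→D2 32, C-β→D2 25, C-γ→D2 35
  detour distance 92, fixed 26 → total 118.
Compare {D3}: detour distance 106 + fixed 19 = 125.
Compare {D3, D4}: detour distance 90 + fixed 36 = 126.
Compare {D1, D4}: detour distance 94 + fixed 34 = 128.
All other subsets cost ≥ 125. Minimum total cost: 118.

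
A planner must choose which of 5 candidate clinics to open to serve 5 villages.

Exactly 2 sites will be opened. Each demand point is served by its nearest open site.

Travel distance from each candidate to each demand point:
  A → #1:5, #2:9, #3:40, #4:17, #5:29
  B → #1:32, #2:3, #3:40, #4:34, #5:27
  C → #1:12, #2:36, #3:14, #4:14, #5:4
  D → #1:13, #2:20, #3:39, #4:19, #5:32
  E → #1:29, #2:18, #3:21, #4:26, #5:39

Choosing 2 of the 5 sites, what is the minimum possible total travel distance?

46

Open {A, C}.
  #1→A 5, #2→A 9, #3→C 14, #4→C 14, #5→C 4  ⇒ total 46.
Compare {B, C}: total 47.
Compare {C, E}: total 62.
No size-2 selection does better; minimum is 46.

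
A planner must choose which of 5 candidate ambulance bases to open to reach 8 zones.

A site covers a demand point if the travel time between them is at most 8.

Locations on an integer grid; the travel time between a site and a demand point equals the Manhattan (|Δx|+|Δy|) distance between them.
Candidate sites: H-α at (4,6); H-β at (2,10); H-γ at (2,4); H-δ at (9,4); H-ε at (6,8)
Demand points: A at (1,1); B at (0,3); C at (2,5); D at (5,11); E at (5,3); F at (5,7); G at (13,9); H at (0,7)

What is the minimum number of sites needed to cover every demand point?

Coverage sets (demand points within 8 of each site):
  H-α: {A, B, C, D, E, F, H}
  H-β: {C, D, F, H}
  H-γ: {A, B, C, E, F, H}
  H-δ: {C, E, F}
  H-ε: {C, D, E, F, G, H}
No single site covers all 8 demand points.
But {H-α, H-ε} covers everything, so the minimum is 2.

2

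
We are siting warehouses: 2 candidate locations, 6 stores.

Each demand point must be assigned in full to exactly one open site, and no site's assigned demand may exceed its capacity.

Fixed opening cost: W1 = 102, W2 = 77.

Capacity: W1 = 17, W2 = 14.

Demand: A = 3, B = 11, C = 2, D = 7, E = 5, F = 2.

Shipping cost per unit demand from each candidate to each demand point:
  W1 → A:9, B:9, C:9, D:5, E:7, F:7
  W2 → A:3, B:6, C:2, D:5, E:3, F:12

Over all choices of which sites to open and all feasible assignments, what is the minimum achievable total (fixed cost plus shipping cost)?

356

Open {W1, W2}; cheapest assignment that respects the capacities:
  W1 (cap 17, load 16): C, D, E, F — cost 2×9 + 7×5 + 5×7 + 2×7 = 102
  W2 (cap 14, load 14): A, B — cost 3×3 + 11×6 = 75
  Shipping 177, fixed 179 → total 356.
  Any other capacity-feasible assignment to {W1, W2} ships for at least 177.
Total demand is 30 and no other set of sites has combined capacity ≥ 30, so {W1, W2} is the only feasible choice of open sites. Minimum: 356.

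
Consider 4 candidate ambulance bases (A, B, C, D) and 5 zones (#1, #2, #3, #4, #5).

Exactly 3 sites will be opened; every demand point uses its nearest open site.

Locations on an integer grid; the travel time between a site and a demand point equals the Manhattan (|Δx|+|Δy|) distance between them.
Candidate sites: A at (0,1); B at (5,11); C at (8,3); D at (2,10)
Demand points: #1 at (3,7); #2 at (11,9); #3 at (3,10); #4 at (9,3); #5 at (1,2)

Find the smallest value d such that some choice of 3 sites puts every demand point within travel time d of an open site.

8

Open {A, B, C}.
  Farthest demand point is #2 at travel time 8 (to B); all others are ≤ 8.
With {B, C, D} the worst case is 8.
With {A, C, D} the worst case is 9.
No size-3 selection achieves below 8.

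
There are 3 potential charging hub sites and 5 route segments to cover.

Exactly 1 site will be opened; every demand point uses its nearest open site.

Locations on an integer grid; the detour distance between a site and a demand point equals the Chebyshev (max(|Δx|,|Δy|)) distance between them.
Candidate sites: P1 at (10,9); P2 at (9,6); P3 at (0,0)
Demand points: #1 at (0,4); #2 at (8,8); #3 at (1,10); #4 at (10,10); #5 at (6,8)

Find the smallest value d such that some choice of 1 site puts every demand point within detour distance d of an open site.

Open {P2}.
  Farthest demand point is #1 at detour distance 9 (to P2); all others are ≤ 9.
With {P1} the worst case is 10.
With {P3} the worst case is 10.
No size-1 selection achieves below 9.

9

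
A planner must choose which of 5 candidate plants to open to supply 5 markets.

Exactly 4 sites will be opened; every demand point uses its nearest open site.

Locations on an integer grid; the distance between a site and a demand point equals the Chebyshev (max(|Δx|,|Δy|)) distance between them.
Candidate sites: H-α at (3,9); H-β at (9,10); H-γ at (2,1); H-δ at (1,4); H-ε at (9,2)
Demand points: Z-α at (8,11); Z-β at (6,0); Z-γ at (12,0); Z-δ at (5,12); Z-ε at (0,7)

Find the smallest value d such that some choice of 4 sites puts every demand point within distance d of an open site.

3

Open {H-α, H-β, H-γ, H-ε}.
  Farthest demand point is Z-β at distance 3 (to H-ε); all others are ≤ 3.
With {H-α, H-β, H-δ, H-ε} the worst case is 3.
With {H-β, H-γ, H-δ, H-ε} the worst case is 4.
No size-4 selection achieves below 3.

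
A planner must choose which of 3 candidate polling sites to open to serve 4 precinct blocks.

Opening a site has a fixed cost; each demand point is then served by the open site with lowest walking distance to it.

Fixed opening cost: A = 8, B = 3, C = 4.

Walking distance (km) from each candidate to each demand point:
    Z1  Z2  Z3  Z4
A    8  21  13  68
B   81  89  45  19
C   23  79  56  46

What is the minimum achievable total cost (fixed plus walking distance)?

Open {A, B}: assign each demand point to its cheapest open site.
  Z1→A 8, Z2→A 21, Z3→A 13, Z4→B 19
  walking distance 61, fixed 11 → total 72.
Compare {A, B, C}: walking distance 61 + fixed 15 = 76.
Compare {A, C}: walking distance 88 + fixed 12 = 100.
Compare {A}: walking distance 110 + fixed 8 = 118.
All other subsets cost ≥ 76. Minimum total cost: 72.

72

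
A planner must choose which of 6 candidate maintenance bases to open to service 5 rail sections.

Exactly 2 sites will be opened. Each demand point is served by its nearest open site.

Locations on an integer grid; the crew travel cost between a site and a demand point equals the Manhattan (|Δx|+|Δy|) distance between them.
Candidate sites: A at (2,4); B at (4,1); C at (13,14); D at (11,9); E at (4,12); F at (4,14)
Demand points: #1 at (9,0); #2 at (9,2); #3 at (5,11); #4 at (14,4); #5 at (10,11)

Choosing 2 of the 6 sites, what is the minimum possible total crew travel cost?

Open {B, D}.
  #1→B 6, #2→B 6, #3→D 8, #4→D 8, #5→D 3  ⇒ total 31.
Compare {D, E}: total 33.
Compare {B, E}: total 34.
No size-2 selection does better; minimum is 31.

31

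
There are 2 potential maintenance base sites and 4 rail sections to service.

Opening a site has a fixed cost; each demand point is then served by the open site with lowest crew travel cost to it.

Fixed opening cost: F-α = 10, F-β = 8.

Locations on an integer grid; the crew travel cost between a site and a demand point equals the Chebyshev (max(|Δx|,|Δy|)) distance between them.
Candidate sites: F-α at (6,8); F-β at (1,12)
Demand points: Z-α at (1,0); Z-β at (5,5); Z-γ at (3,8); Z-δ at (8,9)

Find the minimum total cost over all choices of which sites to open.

Open {F-α}: assign each demand point to its cheapest open site.
  Z-α→F-α 8, Z-β→F-α 3, Z-γ→F-α 3, Z-δ→F-α 2
  crew travel cost 16, fixed 10 → total 26.
Compare {F-α, F-β}: crew travel cost 16 + fixed 18 = 34.
Compare {F-β}: crew travel cost 30 + fixed 8 = 38.

26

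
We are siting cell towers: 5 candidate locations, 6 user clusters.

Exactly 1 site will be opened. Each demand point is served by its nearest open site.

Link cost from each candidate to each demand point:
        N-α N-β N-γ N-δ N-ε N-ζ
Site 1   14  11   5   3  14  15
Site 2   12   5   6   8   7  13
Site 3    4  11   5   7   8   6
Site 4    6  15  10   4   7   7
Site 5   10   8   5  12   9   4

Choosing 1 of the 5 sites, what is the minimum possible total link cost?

41

Open {Site 3}.
  N-α→Site 3 4, N-β→Site 3 11, N-γ→Site 3 5, N-δ→Site 3 7, N-ε→Site 3 8, N-ζ→Site 3 6  ⇒ total 41.
Compare {Site 5}: total 48.
Compare {Site 4}: total 49.
No size-1 selection does better; minimum is 41.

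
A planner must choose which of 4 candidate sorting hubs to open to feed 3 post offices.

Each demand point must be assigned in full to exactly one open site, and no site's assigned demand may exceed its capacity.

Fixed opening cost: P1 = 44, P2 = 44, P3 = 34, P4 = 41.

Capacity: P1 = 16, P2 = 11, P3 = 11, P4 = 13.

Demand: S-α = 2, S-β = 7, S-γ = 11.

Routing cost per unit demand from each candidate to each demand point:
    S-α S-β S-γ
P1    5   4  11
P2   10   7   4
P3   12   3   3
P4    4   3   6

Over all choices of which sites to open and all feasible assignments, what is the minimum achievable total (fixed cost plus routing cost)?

Open {P3, P4}; cheapest assignment that respects the capacities:
  P3 (cap 11, load 11): S-γ — cost 11×3 = 33
  P4 (cap 13, load 9): S-α, S-β — cost 2×4 + 7×3 = 29
  Shipping 62, fixed 75 → total 137.
  Any other capacity-feasible assignment to {P3, P4} ships for at least 62.
Compare {P1, P3}: its best feasible assignment gives total 149.
Compare {P2, P4}: its best feasible assignment gives total 158.
Every other set of open sites that can feasibly serve all demand totals ≥ 149 even under its best assignment. Minimum: 137.

137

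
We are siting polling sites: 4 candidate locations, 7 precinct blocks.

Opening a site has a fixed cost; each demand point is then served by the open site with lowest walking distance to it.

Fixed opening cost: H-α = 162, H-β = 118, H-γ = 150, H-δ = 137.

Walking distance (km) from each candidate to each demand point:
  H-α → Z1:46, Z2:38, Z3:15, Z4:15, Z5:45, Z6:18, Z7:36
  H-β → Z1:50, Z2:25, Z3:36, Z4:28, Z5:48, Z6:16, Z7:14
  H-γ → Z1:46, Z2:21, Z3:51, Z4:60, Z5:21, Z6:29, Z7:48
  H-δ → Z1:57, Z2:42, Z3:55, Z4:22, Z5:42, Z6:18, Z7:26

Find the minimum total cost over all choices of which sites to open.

335

Open {H-β}: assign each demand point to its cheapest open site.
  Z1→H-β 50, Z2→H-β 25, Z3→H-β 36, Z4→H-β 28, Z5→H-β 48, Z6→H-β 16, Z7→H-β 14
  walking distance 217, fixed 118 → total 335.
Compare {H-α}: walking distance 213 + fixed 162 = 375.
Compare {H-δ}: walking distance 262 + fixed 137 = 399.
Compare {H-γ}: walking distance 276 + fixed 150 = 426.
All other subsets cost ≥ 375. Minimum total cost: 335.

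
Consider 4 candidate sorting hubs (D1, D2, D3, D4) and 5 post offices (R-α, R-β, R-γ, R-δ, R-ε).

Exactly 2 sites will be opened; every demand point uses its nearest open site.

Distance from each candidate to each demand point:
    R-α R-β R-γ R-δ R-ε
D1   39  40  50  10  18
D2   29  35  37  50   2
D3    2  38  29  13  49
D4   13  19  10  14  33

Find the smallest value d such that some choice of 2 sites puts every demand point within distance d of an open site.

Open {D1, D4}.
  Farthest demand point is R-β at distance 19 (to D4); all others are ≤ 19.
With {D2, D4} the worst case is 19.
With {D3, D4} the worst case is 33.
No size-2 selection achieves below 19.

19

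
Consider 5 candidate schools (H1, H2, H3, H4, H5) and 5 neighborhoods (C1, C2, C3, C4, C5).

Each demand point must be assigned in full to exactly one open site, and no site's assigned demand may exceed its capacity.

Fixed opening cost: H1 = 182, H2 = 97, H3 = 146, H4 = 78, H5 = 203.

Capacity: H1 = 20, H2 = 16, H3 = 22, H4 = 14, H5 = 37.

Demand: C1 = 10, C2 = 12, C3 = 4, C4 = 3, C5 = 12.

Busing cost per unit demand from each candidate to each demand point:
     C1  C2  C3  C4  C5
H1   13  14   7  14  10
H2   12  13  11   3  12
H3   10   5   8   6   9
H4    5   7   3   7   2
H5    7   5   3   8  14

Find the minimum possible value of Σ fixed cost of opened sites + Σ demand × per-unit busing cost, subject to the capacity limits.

471

Open {H4, H5}; cheapest assignment that respects the capacities:
  H4 (cap 14, load 12): C5 — cost 12×2 = 24
  H5 (cap 37, load 29): C1, C2, C3, C4 — cost 10×7 + 12×5 + 4×3 + 3×8 = 166
  Shipping 190, fixed 281 → total 471.
  Any other capacity-feasible assignment to {H4, H5} ships for at least 190.
Compare {H2, H4, H5}: its best feasible assignment gives total 553.
Compare {H2, H3, H4}: its best feasible assignment gives total 558.
Every other set of open sites that can feasibly serve all demand totals ≥ 553 even under its best assignment. Minimum: 471.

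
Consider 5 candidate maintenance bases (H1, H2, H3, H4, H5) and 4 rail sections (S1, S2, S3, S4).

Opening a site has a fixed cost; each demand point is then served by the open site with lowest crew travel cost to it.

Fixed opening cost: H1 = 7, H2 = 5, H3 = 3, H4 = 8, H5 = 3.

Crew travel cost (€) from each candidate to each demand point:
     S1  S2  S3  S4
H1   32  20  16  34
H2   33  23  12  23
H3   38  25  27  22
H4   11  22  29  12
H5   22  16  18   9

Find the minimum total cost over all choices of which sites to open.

64

Open {H2, H4, H5}: assign each demand point to its cheapest open site.
  S1→H4 11, S2→H5 16, S3→H2 12, S4→H5 9
  crew travel cost 48, fixed 16 → total 64.
Compare {H4, H5}: crew travel cost 54 + fixed 11 = 65.
Compare {H2, H5}: crew travel cost 59 + fixed 8 = 67.
Compare {H2, H3, H4, H5}: crew travel cost 48 + fixed 19 = 67.
All other subsets cost ≥ 65. Minimum total cost: 64.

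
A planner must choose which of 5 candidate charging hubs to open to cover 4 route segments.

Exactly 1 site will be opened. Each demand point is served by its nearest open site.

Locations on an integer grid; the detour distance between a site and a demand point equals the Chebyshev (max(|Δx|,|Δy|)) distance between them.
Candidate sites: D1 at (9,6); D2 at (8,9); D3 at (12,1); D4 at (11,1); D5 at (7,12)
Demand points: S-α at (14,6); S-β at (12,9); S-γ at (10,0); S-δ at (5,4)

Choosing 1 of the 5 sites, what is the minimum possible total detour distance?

Open {D1}.
  S-α→D1 5, S-β→D1 3, S-γ→D1 6, S-δ→D1 4  ⇒ total 18.
Compare {D4}: total 20.
Compare {D3}: total 22.
No size-1 selection does better; minimum is 18.

18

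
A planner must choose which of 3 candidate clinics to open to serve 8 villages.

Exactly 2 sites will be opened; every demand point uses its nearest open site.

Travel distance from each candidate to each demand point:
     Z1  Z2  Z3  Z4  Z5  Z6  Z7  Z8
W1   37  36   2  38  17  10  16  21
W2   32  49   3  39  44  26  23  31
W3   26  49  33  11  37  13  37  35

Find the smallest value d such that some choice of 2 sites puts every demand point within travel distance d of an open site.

Open {W1, W3}.
  Farthest demand point is Z2 at travel distance 36 (to W1); all others are ≤ 36.
With {W1, W2} the worst case is 38.
With {W2, W3} the worst case is 49.
No size-2 selection achieves below 36.

36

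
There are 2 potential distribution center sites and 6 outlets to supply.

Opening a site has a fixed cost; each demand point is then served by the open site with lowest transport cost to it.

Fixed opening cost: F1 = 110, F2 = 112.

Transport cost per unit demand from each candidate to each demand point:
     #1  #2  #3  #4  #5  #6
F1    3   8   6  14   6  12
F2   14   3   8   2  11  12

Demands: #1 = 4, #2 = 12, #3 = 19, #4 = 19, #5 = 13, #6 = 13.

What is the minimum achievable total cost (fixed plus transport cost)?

Open {F1, F2}: assign each demand point to its cheapest open site.
  #1→F1 4×3=12, #2→F2 12×3=36, #3→F1 19×6=114, #4→F2 19×2=38, #5→F1 13×6=78, #6→F1 13×12=156
  transport cost 434, fixed 222 → total 656.
Compare {F2}: transport cost 581 + fixed 112 = 693.
Compare {F1}: transport cost 722 + fixed 110 = 832.

656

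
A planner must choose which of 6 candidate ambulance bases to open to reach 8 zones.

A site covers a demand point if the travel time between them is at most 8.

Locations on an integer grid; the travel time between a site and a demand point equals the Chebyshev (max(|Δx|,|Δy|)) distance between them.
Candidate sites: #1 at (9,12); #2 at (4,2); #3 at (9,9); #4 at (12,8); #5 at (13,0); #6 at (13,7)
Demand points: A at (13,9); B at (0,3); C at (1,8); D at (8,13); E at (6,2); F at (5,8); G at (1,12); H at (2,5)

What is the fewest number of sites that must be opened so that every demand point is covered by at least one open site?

2

Coverage sets (demand points within 8 of each site):
  #1: {A, C, D, F, G, H}
  #2: {B, C, E, F, H}
  #3: {A, C, D, E, F, G, H}
  #4: {A, D, E, F}
  #5: {E, F}
  #6: {A, D, E, F}
No single site covers all 8 demand points.
But {#1, #2} covers everything, so the minimum is 2.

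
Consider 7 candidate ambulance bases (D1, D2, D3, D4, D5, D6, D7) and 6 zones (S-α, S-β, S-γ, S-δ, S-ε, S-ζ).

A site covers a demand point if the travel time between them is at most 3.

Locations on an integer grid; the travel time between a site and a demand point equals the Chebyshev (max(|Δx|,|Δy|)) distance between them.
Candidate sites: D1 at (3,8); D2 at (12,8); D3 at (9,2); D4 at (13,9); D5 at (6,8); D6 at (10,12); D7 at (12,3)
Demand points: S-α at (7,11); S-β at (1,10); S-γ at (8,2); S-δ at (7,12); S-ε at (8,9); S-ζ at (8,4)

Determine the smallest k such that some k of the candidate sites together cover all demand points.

3

Coverage sets (demand points within 3 of each site):
  D1: {S-β}
  D2: {}
  D3: {S-γ, S-ζ}
  D4: {}
  D5: {S-α, S-ε}
  D6: {S-α, S-δ, S-ε}
  D7: {}
No 2 sites suffice: every size-2 union leaves at least one demand point uncovered.
But {D1, D3, D6} covers everything, so the minimum is 3.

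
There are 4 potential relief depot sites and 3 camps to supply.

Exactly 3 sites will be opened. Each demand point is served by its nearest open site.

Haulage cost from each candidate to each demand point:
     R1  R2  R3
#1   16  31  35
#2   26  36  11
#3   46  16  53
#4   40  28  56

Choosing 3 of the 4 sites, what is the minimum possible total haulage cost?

43

Open {#1, #2, #3}.
  R1→#1 16, R2→#3 16, R3→#2 11  ⇒ total 43.
Compare {#2, #3, #4}: total 53.
Compare {#1, #2, #4}: total 55.
No size-3 selection does better; minimum is 43.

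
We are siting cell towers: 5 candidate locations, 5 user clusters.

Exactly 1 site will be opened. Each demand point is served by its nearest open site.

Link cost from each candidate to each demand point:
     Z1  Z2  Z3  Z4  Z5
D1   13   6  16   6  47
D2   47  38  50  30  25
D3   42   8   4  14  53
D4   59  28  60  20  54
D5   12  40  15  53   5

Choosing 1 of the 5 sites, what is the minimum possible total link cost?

Open {D1}.
  Z1→D1 13, Z2→D1 6, Z3→D1 16, Z4→D1 6, Z5→D1 47  ⇒ total 88.
Compare {D3}: total 121.
Compare {D5}: total 125.
No size-1 selection does better; minimum is 88.

88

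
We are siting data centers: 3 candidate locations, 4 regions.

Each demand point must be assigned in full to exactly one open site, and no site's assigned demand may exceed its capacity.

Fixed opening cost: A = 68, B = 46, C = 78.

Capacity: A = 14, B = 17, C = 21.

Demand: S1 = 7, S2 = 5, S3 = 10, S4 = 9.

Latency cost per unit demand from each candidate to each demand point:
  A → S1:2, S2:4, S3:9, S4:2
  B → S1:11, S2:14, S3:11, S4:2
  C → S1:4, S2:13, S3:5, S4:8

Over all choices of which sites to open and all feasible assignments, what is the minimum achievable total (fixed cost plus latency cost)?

Open {A, C}; cheapest assignment that respects the capacities:
  A (cap 14, load 14): S2, S4 — cost 5×4 + 9×2 = 38
  C (cap 21, load 17): S1, S3 — cost 7×4 + 10×5 = 78
  Shipping 116, fixed 146 → total 262.
  Any other capacity-feasible assignment to {A, C} ships for at least 116.
Compare {B, C}: its best feasible assignment gives total 290.
Compare {A, B, C}: its best feasible assignment gives total 294.
Every other set of open sites that can feasibly serve all demand totals ≥ 290 even under its best assignment. Minimum: 262.

262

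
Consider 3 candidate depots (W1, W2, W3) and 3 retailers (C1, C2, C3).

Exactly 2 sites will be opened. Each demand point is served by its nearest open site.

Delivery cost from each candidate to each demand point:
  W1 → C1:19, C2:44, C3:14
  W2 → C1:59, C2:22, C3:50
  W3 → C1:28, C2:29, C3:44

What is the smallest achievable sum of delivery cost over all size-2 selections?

55

Open {W1, W2}.
  C1→W1 19, C2→W2 22, C3→W1 14  ⇒ total 55.
Compare {W1, W3}: total 62.
Compare {W2, W3}: total 94.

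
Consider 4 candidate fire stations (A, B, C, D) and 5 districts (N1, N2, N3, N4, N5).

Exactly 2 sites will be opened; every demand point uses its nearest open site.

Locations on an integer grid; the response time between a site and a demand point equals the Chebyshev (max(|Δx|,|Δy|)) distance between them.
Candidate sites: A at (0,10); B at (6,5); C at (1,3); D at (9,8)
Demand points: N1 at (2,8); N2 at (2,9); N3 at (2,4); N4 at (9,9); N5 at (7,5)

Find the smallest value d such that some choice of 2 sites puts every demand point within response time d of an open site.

Open {A, B}.
  Farthest demand point is N3 at response time 4 (to B); all others are ≤ 4.
With {B, C} the worst case is 4.
With {B, D} the worst case is 4.
No size-2 selection achieves below 4.

4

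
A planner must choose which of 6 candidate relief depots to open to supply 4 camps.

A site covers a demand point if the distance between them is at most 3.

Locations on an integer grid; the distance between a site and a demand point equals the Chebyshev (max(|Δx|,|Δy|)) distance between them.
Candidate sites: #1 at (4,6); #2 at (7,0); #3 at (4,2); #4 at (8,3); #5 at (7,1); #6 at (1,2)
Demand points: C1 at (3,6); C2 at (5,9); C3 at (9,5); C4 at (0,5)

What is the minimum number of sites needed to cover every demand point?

Coverage sets (demand points within 3 of each site):
  #1: {C1, C2}
  #2: {}
  #3: {}
  #4: {C3}
  #5: {}
  #6: {C4}
No 2 sites suffice: every size-2 union leaves at least one demand point uncovered.
But {#1, #4, #6} covers everything, so the minimum is 3.

3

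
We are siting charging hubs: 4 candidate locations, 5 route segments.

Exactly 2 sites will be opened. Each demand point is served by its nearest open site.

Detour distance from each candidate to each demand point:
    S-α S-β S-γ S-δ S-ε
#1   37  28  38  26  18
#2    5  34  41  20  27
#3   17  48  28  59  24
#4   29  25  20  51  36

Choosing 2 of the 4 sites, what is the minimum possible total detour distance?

97

Open {#2, #4}.
  S-α→#2 5, S-β→#4 25, S-γ→#4 20, S-δ→#2 20, S-ε→#2 27  ⇒ total 97.
Compare {#1, #2}: total 109.
Compare {#2, #3}: total 111.
No size-2 selection does better; minimum is 97.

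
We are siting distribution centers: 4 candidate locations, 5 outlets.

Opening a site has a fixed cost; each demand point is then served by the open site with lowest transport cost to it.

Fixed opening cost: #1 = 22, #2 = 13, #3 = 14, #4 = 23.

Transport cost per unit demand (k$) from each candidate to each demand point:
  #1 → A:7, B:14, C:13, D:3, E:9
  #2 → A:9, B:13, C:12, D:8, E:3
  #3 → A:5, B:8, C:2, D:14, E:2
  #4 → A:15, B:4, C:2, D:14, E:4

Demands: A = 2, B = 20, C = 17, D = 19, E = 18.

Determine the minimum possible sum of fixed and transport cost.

276

Open {#1, #3, #4}: assign each demand point to its cheapest open site.
  A→#3 2×5=10, B→#4 20×4=80, C→#3 17×2=34, D→#1 19×3=57, E→#3 18×2=36
  transport cost 217, fixed 59 → total 276.
Compare {#1, #2, #3, #4}: transport cost 217 + fixed 72 = 289.
Compare {#1, #2, #4}: transport cost 239 + fixed 58 = 297.
Compare {#1, #4}: transport cost 257 + fixed 45 = 302.
All other subsets cost ≥ 289. Minimum total cost: 276.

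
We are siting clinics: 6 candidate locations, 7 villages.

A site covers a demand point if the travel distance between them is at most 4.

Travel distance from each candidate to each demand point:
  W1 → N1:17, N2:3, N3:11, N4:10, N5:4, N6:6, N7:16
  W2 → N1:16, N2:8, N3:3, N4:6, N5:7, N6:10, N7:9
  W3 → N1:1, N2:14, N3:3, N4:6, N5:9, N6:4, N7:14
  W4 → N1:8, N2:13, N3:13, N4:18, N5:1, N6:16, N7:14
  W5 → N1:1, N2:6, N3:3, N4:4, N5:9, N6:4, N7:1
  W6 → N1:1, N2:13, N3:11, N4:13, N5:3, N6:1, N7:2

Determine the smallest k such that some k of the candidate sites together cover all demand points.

2

Coverage sets (demand points within 4 of each site):
  W1: {N2, N5}
  W2: {N3}
  W3: {N1, N3, N6}
  W4: {N5}
  W5: {N1, N3, N4, N6, N7}
  W6: {N1, N5, N6, N7}
No single site covers all 7 demand points.
But {W1, W5} covers everything, so the minimum is 2.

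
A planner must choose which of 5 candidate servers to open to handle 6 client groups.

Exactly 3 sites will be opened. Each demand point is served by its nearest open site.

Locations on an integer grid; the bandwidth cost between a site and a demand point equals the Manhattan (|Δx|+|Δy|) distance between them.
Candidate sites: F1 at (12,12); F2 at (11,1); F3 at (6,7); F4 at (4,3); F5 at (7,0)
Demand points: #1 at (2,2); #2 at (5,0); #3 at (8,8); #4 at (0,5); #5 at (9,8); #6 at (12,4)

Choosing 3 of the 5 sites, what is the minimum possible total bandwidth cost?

24

Open {F2, F3, F4}.
  #1→F4 3, #2→F4 4, #3→F3 3, #4→F4 6, #5→F3 4, #6→F2 4  ⇒ total 24.
Compare {F3, F4, F5}: total 27.
Compare {F1, F3, F4}: total 28.
No size-3 selection does better; minimum is 24.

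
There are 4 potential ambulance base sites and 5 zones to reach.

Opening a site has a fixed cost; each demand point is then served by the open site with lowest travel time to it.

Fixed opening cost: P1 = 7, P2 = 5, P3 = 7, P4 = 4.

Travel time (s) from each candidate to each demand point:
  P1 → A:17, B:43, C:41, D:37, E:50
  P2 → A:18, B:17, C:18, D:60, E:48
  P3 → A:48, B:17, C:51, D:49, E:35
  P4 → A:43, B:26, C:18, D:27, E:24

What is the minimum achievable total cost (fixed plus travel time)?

113

Open {P2, P4}: assign each demand point to its cheapest open site.
  A→P2 18, B→P2 17, C→P2 18, D→P4 27, E→P4 24
  travel time 104, fixed 9 → total 113.
Compare {P1, P2, P4}: travel time 103 + fixed 16 = 119.
Compare {P2, P3, P4}: travel time 104 + fixed 16 = 120.
Compare {P1, P3, P4}: travel time 103 + fixed 18 = 121.
All other subsets cost ≥ 119. Minimum total cost: 113.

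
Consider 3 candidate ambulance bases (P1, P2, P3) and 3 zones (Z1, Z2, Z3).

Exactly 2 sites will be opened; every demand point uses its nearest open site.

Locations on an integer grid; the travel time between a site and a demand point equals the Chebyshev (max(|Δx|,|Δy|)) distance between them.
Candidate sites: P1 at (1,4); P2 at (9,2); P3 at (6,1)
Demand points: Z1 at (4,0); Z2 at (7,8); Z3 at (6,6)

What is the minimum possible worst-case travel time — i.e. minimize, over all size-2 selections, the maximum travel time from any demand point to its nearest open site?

Open {P1, P2}.
  Farthest demand point is Z2 at travel time 6 (to P1); all others are ≤ 6.
With {P1, P3} the worst case is 6.
With {P2, P3} the worst case is 6.
No size-2 selection achieves below 6.

6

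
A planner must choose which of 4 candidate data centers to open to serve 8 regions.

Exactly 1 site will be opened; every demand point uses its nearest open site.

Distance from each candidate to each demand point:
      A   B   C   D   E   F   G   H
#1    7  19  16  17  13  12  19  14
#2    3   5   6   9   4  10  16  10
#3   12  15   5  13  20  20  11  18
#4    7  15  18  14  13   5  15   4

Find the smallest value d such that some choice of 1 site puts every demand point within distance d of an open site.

16

Open {#2}.
  Farthest demand point is G at distance 16 (to #2); all others are ≤ 16.
With {#4} the worst case is 18.
With {#1} the worst case is 19.
No size-1 selection achieves below 16.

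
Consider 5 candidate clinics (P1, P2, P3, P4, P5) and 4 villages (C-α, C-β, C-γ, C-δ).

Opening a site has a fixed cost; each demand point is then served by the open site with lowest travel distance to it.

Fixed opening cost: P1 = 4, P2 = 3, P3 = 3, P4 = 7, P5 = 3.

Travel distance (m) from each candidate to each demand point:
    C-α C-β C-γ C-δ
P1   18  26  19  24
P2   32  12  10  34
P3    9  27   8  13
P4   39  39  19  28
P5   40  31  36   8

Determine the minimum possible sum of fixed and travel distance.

46

Open {P2, P3, P5}: assign each demand point to its cheapest open site.
  C-α→P3 9, C-β→P2 12, C-γ→P3 8, C-δ→P5 8
  travel distance 37, fixed 9 → total 46.
Compare {P2, P3}: travel distance 42 + fixed 6 = 48.
Compare {P1, P2, P3, P5}: travel distance 37 + fixed 13 = 50.
Compare {P1, P2, P3}: travel distance 42 + fixed 10 = 52.
All other subsets cost ≥ 48. Minimum total cost: 46.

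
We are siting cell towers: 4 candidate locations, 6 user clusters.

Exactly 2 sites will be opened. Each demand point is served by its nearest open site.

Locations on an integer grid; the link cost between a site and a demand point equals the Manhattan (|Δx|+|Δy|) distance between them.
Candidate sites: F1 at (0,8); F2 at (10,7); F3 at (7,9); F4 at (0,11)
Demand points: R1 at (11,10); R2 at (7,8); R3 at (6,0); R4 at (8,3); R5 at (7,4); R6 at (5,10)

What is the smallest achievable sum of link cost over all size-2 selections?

Open {F2, F3}.
  R1→F2 4, R2→F3 1, R3→F3 10, R4→F2 6, R5→F3 5, R6→F3 3  ⇒ total 29.
Compare {F1, F3}: total 31.
Compare {F3, F4}: total 31.
No size-2 selection does better; minimum is 29.

29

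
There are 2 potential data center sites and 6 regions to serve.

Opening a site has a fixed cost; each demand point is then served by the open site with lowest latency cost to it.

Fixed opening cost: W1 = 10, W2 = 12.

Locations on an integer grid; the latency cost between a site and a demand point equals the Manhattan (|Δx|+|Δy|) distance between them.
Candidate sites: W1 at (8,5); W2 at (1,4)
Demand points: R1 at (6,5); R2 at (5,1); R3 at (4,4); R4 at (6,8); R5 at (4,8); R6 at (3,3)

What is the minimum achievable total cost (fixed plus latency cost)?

Open {W1}: assign each demand point to its cheapest open site.
  R1→W1 2, R2→W1 7, R3→W1 5, R4→W1 5, R5→W1 7, R6→W1 7
  latency cost 33, fixed 10 → total 43.
Compare {W2}: latency cost 35 + fixed 12 = 47.
Compare {W1, W2}: latency cost 27 + fixed 22 = 49.

43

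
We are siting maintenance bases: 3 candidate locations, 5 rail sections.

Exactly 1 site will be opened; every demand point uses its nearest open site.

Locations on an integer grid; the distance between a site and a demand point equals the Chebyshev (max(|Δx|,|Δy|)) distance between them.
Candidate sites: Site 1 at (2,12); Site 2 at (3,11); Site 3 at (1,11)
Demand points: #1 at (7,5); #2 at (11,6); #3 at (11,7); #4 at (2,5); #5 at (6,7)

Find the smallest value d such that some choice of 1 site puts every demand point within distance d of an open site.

Open {Site 2}.
  Farthest demand point is #2 at distance 8 (to Site 2); all others are ≤ 8.
With {Site 1} the worst case is 9.
With {Site 3} the worst case is 10.
No size-1 selection achieves below 8.

8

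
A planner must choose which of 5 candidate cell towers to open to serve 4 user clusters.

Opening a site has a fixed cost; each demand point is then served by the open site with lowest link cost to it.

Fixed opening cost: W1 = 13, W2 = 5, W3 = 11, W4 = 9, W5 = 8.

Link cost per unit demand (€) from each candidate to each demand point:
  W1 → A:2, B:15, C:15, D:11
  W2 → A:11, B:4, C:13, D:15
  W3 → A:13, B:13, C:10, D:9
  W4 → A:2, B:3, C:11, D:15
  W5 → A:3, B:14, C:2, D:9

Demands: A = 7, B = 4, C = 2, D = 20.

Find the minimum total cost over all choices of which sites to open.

227

Open {W4, W5}: assign each demand point to its cheapest open site.
  A→W4 7×2=14, B→W4 4×3=12, C→W5 2×2=4, D→W5 20×9=180
  link cost 210, fixed 17 → total 227.
Compare {W2, W4, W5}: link cost 210 + fixed 22 = 232.
Compare {W2, W5}: link cost 221 + fixed 13 = 234.
Compare {W3, W4, W5}: link cost 210 + fixed 28 = 238.
All other subsets cost ≥ 232. Minimum total cost: 227.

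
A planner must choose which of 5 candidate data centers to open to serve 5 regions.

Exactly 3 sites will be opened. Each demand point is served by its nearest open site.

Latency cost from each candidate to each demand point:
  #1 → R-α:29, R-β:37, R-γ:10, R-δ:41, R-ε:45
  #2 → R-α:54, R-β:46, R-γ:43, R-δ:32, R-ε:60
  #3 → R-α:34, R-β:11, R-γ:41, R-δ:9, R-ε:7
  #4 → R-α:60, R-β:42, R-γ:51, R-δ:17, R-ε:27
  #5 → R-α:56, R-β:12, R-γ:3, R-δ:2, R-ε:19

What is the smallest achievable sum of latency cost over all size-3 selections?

52

Open {#1, #3, #5}.
  R-α→#1 29, R-β→#3 11, R-γ→#5 3, R-δ→#5 2, R-ε→#3 7  ⇒ total 52.
Compare {#2, #3, #5}: total 57.
Compare {#3, #4, #5}: total 57.
No size-3 selection does better; minimum is 52.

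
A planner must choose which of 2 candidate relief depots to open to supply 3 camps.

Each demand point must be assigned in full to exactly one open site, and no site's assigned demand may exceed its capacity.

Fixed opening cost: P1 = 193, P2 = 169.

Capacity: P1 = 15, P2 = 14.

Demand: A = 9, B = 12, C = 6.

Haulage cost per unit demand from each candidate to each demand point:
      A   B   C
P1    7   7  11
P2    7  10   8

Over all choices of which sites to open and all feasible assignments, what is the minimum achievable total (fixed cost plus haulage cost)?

611

Open {P1, P2}; cheapest assignment that respects the capacities:
  P1 (cap 15, load 15): A, C — cost 9×7 + 6×11 = 129
  P2 (cap 14, load 12): B — cost 12×10 = 120
  Shipping 249, fixed 362 → total 611.
  Any other capacity-feasible assignment to {P1, P2} ships for at least 249.
Total demand is 27 and no other set of sites has combined capacity ≥ 27, so {P1, P2} is the only feasible choice of open sites. Minimum: 611.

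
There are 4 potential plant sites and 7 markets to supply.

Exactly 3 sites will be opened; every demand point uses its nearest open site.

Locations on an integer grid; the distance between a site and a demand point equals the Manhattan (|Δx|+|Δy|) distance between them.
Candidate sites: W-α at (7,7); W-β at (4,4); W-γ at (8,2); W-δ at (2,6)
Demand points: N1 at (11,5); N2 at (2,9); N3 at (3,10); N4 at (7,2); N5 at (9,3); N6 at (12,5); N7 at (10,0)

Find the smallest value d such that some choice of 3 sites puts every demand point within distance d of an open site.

7

Open {W-α, W-β, W-γ}.
  Farthest demand point is N2 at distance 7 (to W-α); all others are ≤ 7.
With {W-α, W-γ, W-δ} the worst case is 7.
With {W-β, W-γ, W-δ} the worst case is 7.
No size-3 selection achieves below 7.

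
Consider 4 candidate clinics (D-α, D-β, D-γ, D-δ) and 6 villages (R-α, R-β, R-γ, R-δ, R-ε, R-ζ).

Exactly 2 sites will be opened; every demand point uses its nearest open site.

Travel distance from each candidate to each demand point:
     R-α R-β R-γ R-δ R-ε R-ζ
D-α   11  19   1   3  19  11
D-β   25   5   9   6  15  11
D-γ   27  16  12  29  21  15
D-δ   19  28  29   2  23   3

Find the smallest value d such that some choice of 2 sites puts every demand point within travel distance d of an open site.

Open {D-α, D-β}.
  Farthest demand point is R-ε at travel distance 15 (to D-β); all others are ≤ 15.
With {D-α, D-γ} the worst case is 19.
With {D-α, D-δ} the worst case is 19.
No size-2 selection achieves below 15.

15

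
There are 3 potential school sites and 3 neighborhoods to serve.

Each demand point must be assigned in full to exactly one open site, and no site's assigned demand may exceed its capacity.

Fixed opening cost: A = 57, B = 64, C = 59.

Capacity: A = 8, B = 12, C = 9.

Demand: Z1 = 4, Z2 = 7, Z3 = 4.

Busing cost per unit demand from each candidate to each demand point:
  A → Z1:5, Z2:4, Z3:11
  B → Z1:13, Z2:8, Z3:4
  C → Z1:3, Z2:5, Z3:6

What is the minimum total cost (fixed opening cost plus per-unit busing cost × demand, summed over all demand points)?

Open {A, C}; cheapest assignment that respects the capacities:
  A (cap 8, load 7): Z2 — cost 7×4 = 28
  C (cap 9, load 8): Z1, Z3 — cost 4×3 + 4×6 = 36
  Shipping 64, fixed 116 → total 180.
  Any other capacity-feasible assignment to {A, C} ships for at least 64.
Compare {B, C}: its best feasible assignment gives total 207.
Compare {A, B}: its best feasible assignment gives total 213.
Every other set of open sites that can feasibly serve all demand totals ≥ 207 even under its best assignment. Minimum: 180.

180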